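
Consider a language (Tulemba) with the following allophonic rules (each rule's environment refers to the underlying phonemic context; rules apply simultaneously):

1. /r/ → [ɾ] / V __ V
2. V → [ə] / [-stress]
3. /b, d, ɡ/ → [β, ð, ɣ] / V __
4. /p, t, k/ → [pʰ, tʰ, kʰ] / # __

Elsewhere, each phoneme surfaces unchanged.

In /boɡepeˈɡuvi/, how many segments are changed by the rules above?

6

Segments that undergo a rule: /o/ → [ə] (rule 2); /ɡ/ → [ɣ] (rule 3); /e/ → [ə] (rule 2); /e/ → [ə] (rule 2); /ɡ/ → [ɣ] (rule 3); /i/ → [ə] (rule 2).
All other segments surface unchanged.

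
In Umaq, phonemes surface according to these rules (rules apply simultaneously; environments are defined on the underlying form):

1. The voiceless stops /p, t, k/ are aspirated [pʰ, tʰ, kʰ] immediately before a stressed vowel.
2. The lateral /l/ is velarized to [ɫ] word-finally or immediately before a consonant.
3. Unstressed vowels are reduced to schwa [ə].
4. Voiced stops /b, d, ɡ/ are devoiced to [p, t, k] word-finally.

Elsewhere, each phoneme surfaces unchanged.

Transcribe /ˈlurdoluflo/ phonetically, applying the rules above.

/l/ (word-initial) is in the target of rule 2 but the environment (word-finally or immediately before a consonant) is not met → [l].
/u/ (between /l/ and /r/): rule 3 targets it, but not in an unstressed syllable → unchanged [u].
/r/ — not in any rule's target class → [r].
/d/ (between /r/ and /o/): rule 4 targets it, but not word-finally → unchanged [d].
/o/ meets the environment for rule 3 (in an unstressed syllable) → [ə].
/l/ (between /o/ and /u/) is in the target of rule 2 but the environment (word-finally or immediately before a consonant) is not met → [l].
/u/ (between /l/ and /f/) occurs in an unstressed syllable → [ə] by rule 3.
/f/ — not in any rule's target class → [f].
/l/ (between /f/ and /o/): rule 2 targets it, but not word-finally or immediately before a consonant → unchanged [l].
/o/ meets the environment for rule 3 (in an unstressed syllable) → [ə].

[ˈlurdələflə]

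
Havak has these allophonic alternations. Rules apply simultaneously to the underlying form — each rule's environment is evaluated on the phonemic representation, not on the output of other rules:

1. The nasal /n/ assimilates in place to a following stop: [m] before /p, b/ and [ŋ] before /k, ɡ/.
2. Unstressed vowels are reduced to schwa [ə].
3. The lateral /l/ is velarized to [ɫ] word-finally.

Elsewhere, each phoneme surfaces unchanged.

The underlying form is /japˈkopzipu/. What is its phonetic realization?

[jəpˈkopzəpə]

/j/ (word-initial) is unaffected → [j].
Rule 2 applies to /a/ (between /j/ and /p/: in an unstressed syllable) → [ə].
/p/ (between /a/ and /k/) is unaffected → [p].
/k/ — not in any rule's target class → [k].
/o/ (between /k/ and /p/) is in the target of rule 2 but the environment (in an unstressed syllable) is not met → [o].
/p/ — not in any rule's target class → [p].
/z/ — not in any rule's target class → [z].
/i/ meets the environment for rule 2 (in an unstressed syllable) → [ə].
/p/ — not in any rule's target class → [p].
/u/ — word-final, in an unstressed syllable — surfaces as [ə] (rule 2).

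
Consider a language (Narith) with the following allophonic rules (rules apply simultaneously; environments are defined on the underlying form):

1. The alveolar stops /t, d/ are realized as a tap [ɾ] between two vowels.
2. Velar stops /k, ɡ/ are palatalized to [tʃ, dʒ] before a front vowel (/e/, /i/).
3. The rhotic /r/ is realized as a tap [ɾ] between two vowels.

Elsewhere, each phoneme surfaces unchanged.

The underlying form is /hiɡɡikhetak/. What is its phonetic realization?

[hiɡdʒikheɾak]

/h/ stays [h].
/i/ — not in any rule's target class → [i].
/ɡ/ (between /i/ and /ɡ/): rule 2 targets it, but not before a front vowel → unchanged [ɡ].
/ɡ/ meets the environment for rule 2 (before a front vowel) → [dʒ].
/i/ (between /ɡ/ and /k/) is unaffected → [i].
/k/ — between /i/ and /h/; rule 2 does not apply here → [k].
/h/ (between /k/ and /e/): no rule targets it → [h].
/e/ stays [e].
/t/ — between /e/ and /a/, between two vowels — surfaces as [ɾ] (rule 1).
/a/ (between /t/ and /k/) is unaffected → [a].
/k/ (word-final) fails the environment for rule 2, so it stays [k].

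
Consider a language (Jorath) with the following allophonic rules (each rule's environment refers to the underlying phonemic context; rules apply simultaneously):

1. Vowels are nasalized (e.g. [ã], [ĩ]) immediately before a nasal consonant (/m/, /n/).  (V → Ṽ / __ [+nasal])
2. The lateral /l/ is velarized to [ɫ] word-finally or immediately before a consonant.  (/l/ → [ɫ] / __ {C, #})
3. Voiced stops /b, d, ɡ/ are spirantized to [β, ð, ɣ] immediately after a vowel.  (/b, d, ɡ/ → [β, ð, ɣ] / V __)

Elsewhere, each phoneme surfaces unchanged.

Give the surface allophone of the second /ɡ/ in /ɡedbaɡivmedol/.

/ɡ/ meets the environment for rule 3 (immediately after a vowel) → [ɣ].

[ɣ]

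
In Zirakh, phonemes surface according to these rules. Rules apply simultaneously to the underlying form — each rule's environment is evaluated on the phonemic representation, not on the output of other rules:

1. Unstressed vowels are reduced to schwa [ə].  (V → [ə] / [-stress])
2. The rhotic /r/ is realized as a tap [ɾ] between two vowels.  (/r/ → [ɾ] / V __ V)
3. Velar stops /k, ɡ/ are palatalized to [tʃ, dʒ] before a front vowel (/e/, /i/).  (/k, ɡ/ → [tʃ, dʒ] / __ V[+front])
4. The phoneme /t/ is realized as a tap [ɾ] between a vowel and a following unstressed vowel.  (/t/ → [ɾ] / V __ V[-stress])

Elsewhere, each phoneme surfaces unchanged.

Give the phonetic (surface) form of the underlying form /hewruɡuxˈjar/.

/h/ (word-initial) is unaffected → [h].
/e/ — between /h/ and /w/, in an unstressed syllable — surfaces as [ə] (rule 1).
/w/ (between /e/ and /r/): no rule targets it → [w].
/r/ (between /w/ and /u/) fails the environment for rule 2, so it stays [r].
/u/ (between /r/ and /ɡ/) occurs in an unstressed syllable → [ə] by rule 1.
/ɡ/ — between /u/ and /u/; rule 3 does not apply here → [ɡ].
/u/ (between /ɡ/ and /x/) occurs in an unstressed syllable → [ə] by rule 1.
/x/ stays [x].
/j/ (between /x/ and /a/): no rule targets it → [j].
/a/ (between /j/ and /r/) fails the environment for rule 1, so it stays [a].
/r/ — word-final; rule 2 does not apply here → [r].

[həwrəɡəxˈjar]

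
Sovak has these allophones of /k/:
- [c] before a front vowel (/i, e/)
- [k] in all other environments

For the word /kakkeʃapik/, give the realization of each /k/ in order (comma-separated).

Occurrence 1 (position 1): no conditioning environment matches → elsewhere allophone [k].
Occurrence 2 (position 3): no conditioning environment matches → elsewhere allophone [k].
Occurrence 3 (position 4): before a front vowel → [c].
Occurrence 4 (position 10): no conditioning environment matches → elsewhere allophone [k].

[k], [k], [c], [k]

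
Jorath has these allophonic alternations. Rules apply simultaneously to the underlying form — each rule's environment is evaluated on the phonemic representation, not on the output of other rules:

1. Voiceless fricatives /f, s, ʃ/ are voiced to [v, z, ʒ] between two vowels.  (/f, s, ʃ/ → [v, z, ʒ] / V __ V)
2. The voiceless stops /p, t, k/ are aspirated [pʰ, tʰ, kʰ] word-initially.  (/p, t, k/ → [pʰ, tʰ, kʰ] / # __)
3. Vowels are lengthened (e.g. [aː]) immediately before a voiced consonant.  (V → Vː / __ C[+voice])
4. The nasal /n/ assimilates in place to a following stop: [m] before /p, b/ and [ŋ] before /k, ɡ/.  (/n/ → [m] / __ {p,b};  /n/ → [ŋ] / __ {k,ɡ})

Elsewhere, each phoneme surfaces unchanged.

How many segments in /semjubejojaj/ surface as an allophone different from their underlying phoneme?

Segments that undergo a rule: /e/ → [eː] (rule 3); /u/ → [uː] (rule 3); /e/ → [eː] (rule 3); /o/ → [oː] (rule 3); /a/ → [aː] (rule 3).
All other segments surface unchanged.

5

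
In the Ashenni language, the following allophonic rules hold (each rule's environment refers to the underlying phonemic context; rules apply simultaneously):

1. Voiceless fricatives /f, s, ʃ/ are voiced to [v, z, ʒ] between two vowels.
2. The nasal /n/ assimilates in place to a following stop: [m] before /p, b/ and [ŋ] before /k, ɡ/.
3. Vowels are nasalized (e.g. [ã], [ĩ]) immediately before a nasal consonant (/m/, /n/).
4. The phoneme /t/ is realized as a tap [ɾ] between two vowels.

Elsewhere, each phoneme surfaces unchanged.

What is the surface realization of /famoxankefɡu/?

[fãmoxãŋkefɡu]

/f/ (word-initial) is in the target of rule 1 but the environment (between two vowels) is not met → [f].
/a/ (between /f/ and /m/) occurs before a nasal consonant → [ã] by rule 3.
/o/ (between /m/ and /x/) is in the target of rule 3 but the environment (before a nasal consonant) is not met → [o].
/a/ (between /x/ and /n/): before a nasal consonant, so rule 3 applies → [ã].
/n/ (between /a/ and /k/) occurs before a labial or velar stop → [ŋ] by rule 2.
/e/ (between /k/ and /f/): rule 3 targets it, but not before a nasal consonant → unchanged [e].
/f/ — between /e/ and /ɡ/; rule 1 does not apply here → [f].
/u/ (word-final) fails the environment for rule 3, so it stays [u].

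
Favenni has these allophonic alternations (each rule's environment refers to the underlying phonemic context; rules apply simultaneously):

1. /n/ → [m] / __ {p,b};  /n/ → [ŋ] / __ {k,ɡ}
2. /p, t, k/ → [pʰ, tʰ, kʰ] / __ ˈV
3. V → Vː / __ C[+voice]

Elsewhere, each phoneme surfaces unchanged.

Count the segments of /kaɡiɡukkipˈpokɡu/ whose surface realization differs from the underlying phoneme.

3

Segments that undergo a rule: /a/ → [aː] (rule 3); /i/ → [iː] (rule 3); /p/ → [pʰ] (rule 2).
All other segments surface unchanged.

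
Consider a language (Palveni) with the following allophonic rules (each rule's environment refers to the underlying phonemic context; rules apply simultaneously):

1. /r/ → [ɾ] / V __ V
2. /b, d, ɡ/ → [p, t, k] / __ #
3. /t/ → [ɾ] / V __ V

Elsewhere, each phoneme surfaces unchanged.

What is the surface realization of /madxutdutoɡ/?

[madxutduɾok]

/m/ — not in any rule's target class → [m].
/a/ — not in any rule's target class → [a].
/d/ — between /a/ and /x/; rule 2 does not apply here → [d].
/x/ (between /d/ and /u/) is unaffected → [x].
/u/ (between /x/ and /t/) is unaffected → [u].
/t/ (between /u/ and /d/) fails the environment for rule 3, so it stays [t].
/d/ (between /t/ and /u/) is in the target of rule 2 but the environment (word-finally) is not met → [d].
/u/ (between /d/ and /t/): no rule targets it → [u].
/t/ — between /u/ and /o/, between two vowels — surfaces as [ɾ] (rule 3).
/o/ (between /t/ and /ɡ/) is unaffected → [o].
/ɡ/ (word-final) occurs word-finally → [k] by rule 2.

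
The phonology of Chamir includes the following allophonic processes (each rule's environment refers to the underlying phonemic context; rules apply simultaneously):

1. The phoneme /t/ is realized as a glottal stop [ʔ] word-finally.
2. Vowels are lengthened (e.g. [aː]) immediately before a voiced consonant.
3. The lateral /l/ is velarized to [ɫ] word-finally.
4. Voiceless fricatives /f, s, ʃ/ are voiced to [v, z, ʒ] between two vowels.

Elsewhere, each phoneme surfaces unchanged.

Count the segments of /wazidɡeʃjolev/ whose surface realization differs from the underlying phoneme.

Segments that undergo a rule: /a/ → [aː] (rule 2); /i/ → [iː] (rule 2); /o/ → [oː] (rule 2); /e/ → [eː] (rule 2).
All other segments surface unchanged.

4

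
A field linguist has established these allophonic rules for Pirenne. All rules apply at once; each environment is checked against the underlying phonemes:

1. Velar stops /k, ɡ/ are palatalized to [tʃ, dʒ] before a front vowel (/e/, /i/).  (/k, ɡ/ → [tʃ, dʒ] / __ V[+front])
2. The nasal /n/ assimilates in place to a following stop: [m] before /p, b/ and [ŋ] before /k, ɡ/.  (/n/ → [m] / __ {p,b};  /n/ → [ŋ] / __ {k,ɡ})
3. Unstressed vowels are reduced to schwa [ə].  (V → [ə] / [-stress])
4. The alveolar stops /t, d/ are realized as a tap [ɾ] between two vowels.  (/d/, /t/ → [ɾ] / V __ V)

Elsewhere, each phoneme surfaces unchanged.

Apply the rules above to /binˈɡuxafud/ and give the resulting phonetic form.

[bəŋˈɡuxəfəd]

/i/ meets the environment for rule 3 (in an unstressed syllable) → [ə].
/n/ meets the environment for rule 2 (before a labial or velar stop) → [ŋ].
/ɡ/ (between /n/ and /u/): rule 1 targets it, but not before a front vowel → unchanged [ɡ].
/u/ (between /ɡ/ and /x/) fails the environment for rule 3, so it stays [u].
/a/ — between /x/ and /f/, in an unstressed syllable — surfaces as [ə] (rule 3).
/u/ meets the environment for rule 3 (in an unstressed syllable) → [ə].
/d/ (word-final): rule 4 targets it, but not between two vowels → unchanged [d].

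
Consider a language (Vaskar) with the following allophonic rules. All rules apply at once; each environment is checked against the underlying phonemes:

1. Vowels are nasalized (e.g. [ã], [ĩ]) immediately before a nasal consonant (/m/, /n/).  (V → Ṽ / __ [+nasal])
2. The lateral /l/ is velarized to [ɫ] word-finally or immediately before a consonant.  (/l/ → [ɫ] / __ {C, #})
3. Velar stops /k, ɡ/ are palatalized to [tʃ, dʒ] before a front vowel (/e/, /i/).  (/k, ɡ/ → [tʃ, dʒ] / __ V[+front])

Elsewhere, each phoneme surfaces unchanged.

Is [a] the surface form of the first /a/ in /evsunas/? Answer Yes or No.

/a/ (between /n/ and /s/) fails the environment for rule 1, so it stays [a].
The actual realization is [a], which matches [a].

Yes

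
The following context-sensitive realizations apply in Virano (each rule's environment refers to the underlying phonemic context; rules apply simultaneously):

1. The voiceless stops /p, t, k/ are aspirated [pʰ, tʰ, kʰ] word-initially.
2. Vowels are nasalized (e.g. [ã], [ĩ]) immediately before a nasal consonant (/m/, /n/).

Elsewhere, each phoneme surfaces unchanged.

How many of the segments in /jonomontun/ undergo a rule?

Segments that undergo a rule: /o/ → [õ] (rule 2); /o/ → [õ] (rule 2); /o/ → [õ] (rule 2); /u/ → [ũ] (rule 2).
All other segments surface unchanged.

4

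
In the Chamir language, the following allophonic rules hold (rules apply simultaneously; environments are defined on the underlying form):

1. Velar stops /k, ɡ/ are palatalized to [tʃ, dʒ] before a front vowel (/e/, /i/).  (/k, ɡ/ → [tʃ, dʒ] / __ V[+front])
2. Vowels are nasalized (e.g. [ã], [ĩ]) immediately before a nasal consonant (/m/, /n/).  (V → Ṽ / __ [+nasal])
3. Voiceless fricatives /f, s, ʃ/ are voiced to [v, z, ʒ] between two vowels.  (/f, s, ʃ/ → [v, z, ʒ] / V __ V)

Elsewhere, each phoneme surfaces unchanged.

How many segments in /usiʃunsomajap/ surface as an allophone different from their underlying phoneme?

4

Segments that undergo a rule: /s/ → [z] (rule 3); /ʃ/ → [ʒ] (rule 3); /u/ → [ũ] (rule 2); /o/ → [õ] (rule 2).
All other segments surface unchanged.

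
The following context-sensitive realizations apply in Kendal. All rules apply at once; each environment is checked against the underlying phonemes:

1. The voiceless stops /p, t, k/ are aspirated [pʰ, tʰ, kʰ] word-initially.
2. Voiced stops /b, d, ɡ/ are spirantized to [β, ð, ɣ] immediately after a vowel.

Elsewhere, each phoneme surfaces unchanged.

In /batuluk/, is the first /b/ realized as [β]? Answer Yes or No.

No

/b/ — word-initial; rule 2 does not apply here → [b].
The actual realization is [b], not [β].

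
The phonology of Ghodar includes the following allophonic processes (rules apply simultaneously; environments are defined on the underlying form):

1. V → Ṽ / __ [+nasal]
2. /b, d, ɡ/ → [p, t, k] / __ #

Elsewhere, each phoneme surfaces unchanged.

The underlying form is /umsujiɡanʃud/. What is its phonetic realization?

[ũmsujiɡãnʃut]

/u/ — word-initial, before a nasal consonant — surfaces as [ũ] (rule 1).
/u/ (between /s/ and /j/) is in the target of rule 1 but the environment (before a nasal consonant) is not met → [u].
/i/ — between /j/ and /ɡ/; rule 1 does not apply here → [i].
/ɡ/ (between /i/ and /a/): rule 2 targets it, but not word-finally → unchanged [ɡ].
/a/ (between /ɡ/ and /n/): before a nasal consonant, so rule 1 applies → [ã].
/u/ — between /ʃ/ and /d/; rule 1 does not apply here → [u].
/d/ (word-final) occurs word-finally → [t] by rule 2.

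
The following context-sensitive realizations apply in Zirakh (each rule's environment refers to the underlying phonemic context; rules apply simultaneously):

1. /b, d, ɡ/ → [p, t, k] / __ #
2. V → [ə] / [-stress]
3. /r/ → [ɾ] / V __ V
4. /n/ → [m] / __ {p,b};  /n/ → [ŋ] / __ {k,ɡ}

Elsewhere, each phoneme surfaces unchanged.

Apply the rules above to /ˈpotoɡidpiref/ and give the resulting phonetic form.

[ˈpotəɡədpəɾəf]

/p/ (word-initial) is unaffected → [p].
/o/ (between /p/ and /t/) fails the environment for rule 2, so it stays [o].
/t/ — not in any rule's target class → [t].
/o/ (between /t/ and /ɡ/) occurs in an unstressed syllable → [ə] by rule 2.
/ɡ/ (between /o/ and /i/) is in the target of rule 1 but the environment (word-finally) is not met → [ɡ].
/i/ (between /ɡ/ and /d/): in an unstressed syllable, so rule 2 applies → [ə].
/d/ (between /i/ and /p/): rule 1 targets it, but not word-finally → unchanged [d].
/p/ — not in any rule's target class → [p].
/i/ — between /p/ and /r/, in an unstressed syllable — surfaces as [ə] (rule 2).
/r/ (between /i/ and /e/): between two vowels, so rule 3 applies → [ɾ].
/e/ (between /r/ and /f/): in an unstressed syllable, so rule 2 applies → [ə].
/f/ — not in any rule's target class → [f].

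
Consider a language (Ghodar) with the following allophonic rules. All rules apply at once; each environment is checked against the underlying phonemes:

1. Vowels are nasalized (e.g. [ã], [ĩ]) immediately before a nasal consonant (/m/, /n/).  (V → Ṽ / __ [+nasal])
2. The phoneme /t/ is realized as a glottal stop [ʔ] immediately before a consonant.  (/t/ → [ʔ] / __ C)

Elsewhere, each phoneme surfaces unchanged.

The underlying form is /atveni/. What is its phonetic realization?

/a/ (word-initial): rule 1 targets it, but not before a nasal consonant → unchanged [a].
/t/ — between /a/ and /v/, immediately before a consonant — surfaces as [ʔ] (rule 2).
/e/ (between /v/ and /n/) occurs before a nasal consonant → [ẽ] by rule 1.
/i/ — word-final; rule 1 does not apply here → [i].

[aʔvẽni]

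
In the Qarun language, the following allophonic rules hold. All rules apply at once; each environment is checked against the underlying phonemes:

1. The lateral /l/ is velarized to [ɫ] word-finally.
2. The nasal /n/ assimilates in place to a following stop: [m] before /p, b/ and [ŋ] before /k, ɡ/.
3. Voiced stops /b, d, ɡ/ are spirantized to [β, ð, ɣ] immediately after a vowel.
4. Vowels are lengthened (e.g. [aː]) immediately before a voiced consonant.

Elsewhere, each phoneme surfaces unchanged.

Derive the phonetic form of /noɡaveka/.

[noːɣaːveka]

/n/ (word-initial) is in the target of rule 2 but the environment (before a labial or velar stop) is not met → [n].
/o/ (between /n/ and /ɡ/): before a voiced consonant, so rule 4 applies → [oː].
/ɡ/ (between /o/ and /a/) occurs immediately after a vowel → [ɣ] by rule 3.
Rule 4 applies to /a/ (between /ɡ/ and /v/: before a voiced consonant) → [aː].
/v/ (between /a/ and /e/): no rule targets it → [v].
/e/ (between /v/ and /k/): rule 4 targets it, but not before a voiced consonant → unchanged [e].
/k/ — not in any rule's target class → [k].
/a/ (word-final) is in the target of rule 4 but the environment (before a voiced consonant) is not met → [a].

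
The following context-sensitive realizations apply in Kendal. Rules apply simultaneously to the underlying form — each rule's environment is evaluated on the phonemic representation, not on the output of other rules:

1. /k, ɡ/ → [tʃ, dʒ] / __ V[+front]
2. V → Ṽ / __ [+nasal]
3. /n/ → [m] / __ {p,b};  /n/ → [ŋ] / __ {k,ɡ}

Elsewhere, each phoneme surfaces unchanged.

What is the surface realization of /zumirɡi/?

[zũmirdʒi]

/u/ (between /z/ and /m/): before a nasal consonant, so rule 2 applies → [ũ].
/i/ (between /m/ and /r/) is in the target of rule 2 but the environment (before a nasal consonant) is not met → [i].
/ɡ/ (between /r/ and /i/) occurs before a front vowel → [dʒ] by rule 1.
/i/ (word-final): rule 2 targets it, but not before a nasal consonant → unchanged [i].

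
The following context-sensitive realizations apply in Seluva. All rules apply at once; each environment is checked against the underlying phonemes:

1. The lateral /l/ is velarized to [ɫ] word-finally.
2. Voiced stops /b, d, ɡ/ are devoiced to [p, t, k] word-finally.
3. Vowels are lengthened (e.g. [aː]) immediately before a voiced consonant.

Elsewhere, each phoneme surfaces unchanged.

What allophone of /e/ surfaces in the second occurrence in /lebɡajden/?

[eː]

/e/ — between /d/ and /n/, before a voiced consonant — surfaces as [eː] (rule 3).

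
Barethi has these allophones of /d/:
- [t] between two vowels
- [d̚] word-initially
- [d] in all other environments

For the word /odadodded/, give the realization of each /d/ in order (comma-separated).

Occurrence 1 (position 2): between two vowels → [t].
Occurrence 2 (position 4): between two vowels → [t].
Occurrence 3 (position 6): no conditioning environment matches → elsewhere allophone [d].
Occurrence 4 (position 7): no conditioning environment matches → elsewhere allophone [d].
Occurrence 5 (position 9): no conditioning environment matches → elsewhere allophone [d].

[t], [t], [d], [d], [d]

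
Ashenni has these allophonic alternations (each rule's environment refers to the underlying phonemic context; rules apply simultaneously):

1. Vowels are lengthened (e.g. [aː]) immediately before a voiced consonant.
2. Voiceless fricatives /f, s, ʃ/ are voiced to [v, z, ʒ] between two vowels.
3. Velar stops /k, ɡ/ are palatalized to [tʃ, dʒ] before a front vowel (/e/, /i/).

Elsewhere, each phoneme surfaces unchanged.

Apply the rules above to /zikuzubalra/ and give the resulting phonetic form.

/z/ (word-initial): no rule targets it → [z].
/i/ — between /z/ and /k/; rule 1 does not apply here → [i].
/k/ — between /i/ and /u/; rule 3 does not apply here → [k].
/u/ (between /k/ and /z/): before a voiced consonant, so rule 1 applies → [uː].
/z/ — not in any rule's target class → [z].
/u/ meets the environment for rule 1 (before a voiced consonant) → [uː].
/b/ — not in any rule's target class → [b].
/a/ — between /b/ and /l/, before a voiced consonant — surfaces as [aː] (rule 1).
/l/ (between /a/ and /r/): no rule targets it → [l].
/r/ stays [r].
/a/ (word-final) fails the environment for rule 1, so it stays [a].

[zikuːzuːbaːlra]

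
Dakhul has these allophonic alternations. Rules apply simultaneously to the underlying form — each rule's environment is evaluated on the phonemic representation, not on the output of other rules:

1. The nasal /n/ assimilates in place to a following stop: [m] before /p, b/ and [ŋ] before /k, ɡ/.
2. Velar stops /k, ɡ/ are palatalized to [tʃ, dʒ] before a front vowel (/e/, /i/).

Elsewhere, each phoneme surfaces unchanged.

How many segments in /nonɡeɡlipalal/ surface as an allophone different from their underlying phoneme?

Segments that undergo a rule: /n/ → [ŋ] (rule 1); /ɡ/ → [dʒ] (rule 2).
All other segments surface unchanged.

2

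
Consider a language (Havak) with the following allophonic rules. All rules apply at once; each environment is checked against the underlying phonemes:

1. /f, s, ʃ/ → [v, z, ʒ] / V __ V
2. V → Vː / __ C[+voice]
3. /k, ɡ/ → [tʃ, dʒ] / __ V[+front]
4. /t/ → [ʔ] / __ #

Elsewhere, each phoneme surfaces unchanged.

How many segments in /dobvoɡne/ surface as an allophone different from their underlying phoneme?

2

Segments that undergo a rule: /o/ → [oː] (rule 2); /o/ → [oː] (rule 2).
All other segments surface unchanged.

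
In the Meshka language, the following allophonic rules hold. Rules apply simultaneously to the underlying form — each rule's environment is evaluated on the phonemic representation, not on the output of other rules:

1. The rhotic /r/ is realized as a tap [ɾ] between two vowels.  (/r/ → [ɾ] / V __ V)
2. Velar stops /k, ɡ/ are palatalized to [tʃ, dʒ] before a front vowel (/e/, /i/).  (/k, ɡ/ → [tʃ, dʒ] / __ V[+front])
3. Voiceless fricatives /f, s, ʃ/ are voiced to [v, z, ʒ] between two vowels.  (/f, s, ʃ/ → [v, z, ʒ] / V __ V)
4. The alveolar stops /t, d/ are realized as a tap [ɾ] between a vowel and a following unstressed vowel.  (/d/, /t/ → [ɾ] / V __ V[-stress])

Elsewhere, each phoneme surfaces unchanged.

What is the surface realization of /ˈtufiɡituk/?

[ˈtuvidʒiɾuk]

/t/ — word-initial; rule 4 does not apply here → [t].
/u/ (between /t/ and /f/) is unaffected → [u].
/f/ meets the environment for rule 3 (between two vowels) → [v].
/i/ (between /f/ and /ɡ/) is unaffected → [i].
/ɡ/ (between /i/ and /i/) occurs before a front vowel → [dʒ] by rule 2.
/i/ — not in any rule's target class → [i].
/t/ meets the environment for rule 4 (between a vowel and a following unstressed vowel) → [ɾ].
/u/ (between /t/ and /k/) is unaffected → [u].
/k/ (word-final): rule 2 targets it, but not before a front vowel → unchanged [k].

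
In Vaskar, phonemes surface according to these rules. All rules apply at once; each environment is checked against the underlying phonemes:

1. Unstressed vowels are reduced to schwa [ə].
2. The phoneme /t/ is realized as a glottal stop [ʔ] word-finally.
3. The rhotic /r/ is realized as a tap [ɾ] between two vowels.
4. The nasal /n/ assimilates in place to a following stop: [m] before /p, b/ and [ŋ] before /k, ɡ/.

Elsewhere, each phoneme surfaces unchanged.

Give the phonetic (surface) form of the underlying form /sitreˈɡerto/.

[sətrəˈɡertə]

/s/ — not in any rule's target class → [s].
/i/ (between /s/ and /t/) occurs in an unstressed syllable → [ə] by rule 1.
/t/ (between /i/ and /r/): rule 2 targets it, but not word-finally → unchanged [t].
/r/ — between /t/ and /e/; rule 3 does not apply here → [r].
/e/ (between /r/ and /ɡ/): in an unstressed syllable, so rule 1 applies → [ə].
/ɡ/ (between /e/ and /e/): no rule targets it → [ɡ].
/e/ (between /ɡ/ and /r/) fails the environment for rule 1, so it stays [e].
/r/ — between /e/ and /t/; rule 3 does not apply here → [r].
/t/ (between /r/ and /o/) fails the environment for rule 2, so it stays [t].
/o/ — word-final, in an unstressed syllable — surfaces as [ə] (rule 1).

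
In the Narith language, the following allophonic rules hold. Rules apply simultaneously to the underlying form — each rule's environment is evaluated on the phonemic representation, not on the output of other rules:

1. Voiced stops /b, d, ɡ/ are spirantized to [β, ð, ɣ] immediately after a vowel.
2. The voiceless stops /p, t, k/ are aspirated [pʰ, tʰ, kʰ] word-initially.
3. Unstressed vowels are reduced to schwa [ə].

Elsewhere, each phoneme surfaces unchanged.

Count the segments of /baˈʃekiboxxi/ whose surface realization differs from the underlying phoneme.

Segments that undergo a rule: /a/ → [ə] (rule 3); /i/ → [ə] (rule 3); /b/ → [β] (rule 1); /o/ → [ə] (rule 3); /i/ → [ə] (rule 3).
All other segments surface unchanged.

5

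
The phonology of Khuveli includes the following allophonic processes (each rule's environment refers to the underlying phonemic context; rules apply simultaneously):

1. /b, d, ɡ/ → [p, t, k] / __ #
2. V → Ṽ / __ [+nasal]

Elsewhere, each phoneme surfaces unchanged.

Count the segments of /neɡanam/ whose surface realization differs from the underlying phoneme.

2

Segments that undergo a rule: /a/ → [ã] (rule 2); /a/ → [ã] (rule 2).
All other segments surface unchanged.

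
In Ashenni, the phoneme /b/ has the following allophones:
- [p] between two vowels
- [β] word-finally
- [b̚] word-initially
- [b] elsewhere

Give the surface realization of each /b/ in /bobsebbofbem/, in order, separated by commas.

[b̚], [b], [b], [b], [b]

Occurrence 1 (position 1): word-initially → [b̚].
Occurrence 2 (position 3): no conditioning environment matches → elsewhere allophone [b].
Occurrence 3 (position 6): no conditioning environment matches → elsewhere allophone [b].
Occurrence 4 (position 7): no conditioning environment matches → elsewhere allophone [b].
Occurrence 5 (position 10): no conditioning environment matches → elsewhere allophone [b].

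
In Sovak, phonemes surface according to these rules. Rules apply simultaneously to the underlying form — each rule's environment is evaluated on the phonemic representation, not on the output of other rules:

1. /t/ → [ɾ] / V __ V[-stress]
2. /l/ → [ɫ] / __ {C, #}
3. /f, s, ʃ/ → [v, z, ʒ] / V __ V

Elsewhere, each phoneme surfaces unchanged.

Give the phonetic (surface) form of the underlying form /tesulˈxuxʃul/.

[tezuɫˈxuxʃuɫ]

/t/ — word-initial; rule 1 does not apply here → [t].
/s/ (between /e/ and /u/): between two vowels, so rule 3 applies → [z].
/l/ (between /u/ and /x/) occurs word-finally or immediately before a consonant → [ɫ] by rule 2.
/ʃ/ (between /x/ and /u/): rule 3 targets it, but not between two vowels → unchanged [ʃ].
Rule 2 applies to /l/ (word-final: word-finally or immediately before a consonant) → [ɫ].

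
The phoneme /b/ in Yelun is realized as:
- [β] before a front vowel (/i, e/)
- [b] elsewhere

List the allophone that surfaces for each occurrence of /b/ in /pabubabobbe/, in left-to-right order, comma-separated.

[b], [b], [b], [b], [β]

Occurrence 1 (position 3): no conditioning environment matches → elsewhere allophone [b].
Occurrence 2 (position 5): no conditioning environment matches → elsewhere allophone [b].
Occurrence 3 (position 7): no conditioning environment matches → elsewhere allophone [b].
Occurrence 4 (position 9): no conditioning environment matches → elsewhere allophone [b].
Occurrence 5 (position 10): before a front vowel (/i, e/) → [β].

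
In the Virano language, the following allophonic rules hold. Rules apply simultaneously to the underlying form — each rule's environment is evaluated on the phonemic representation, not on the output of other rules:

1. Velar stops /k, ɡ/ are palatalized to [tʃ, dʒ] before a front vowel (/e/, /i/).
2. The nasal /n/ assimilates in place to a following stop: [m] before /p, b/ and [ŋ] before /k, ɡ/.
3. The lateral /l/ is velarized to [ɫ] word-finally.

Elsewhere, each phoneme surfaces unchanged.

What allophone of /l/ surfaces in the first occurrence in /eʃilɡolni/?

[l]

/l/ — between /i/ and /ɡ/; rule 3 does not apply here → [l].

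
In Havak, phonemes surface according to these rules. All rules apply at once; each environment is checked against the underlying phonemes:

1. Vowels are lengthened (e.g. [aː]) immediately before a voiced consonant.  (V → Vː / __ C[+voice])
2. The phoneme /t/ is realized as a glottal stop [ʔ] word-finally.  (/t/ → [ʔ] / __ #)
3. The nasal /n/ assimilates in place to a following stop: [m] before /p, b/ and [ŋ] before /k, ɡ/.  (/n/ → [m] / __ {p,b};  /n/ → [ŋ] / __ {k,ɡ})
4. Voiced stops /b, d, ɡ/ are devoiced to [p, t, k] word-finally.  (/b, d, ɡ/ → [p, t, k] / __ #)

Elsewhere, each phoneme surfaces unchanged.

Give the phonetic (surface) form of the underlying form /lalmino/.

/l/ stays [l].
/a/ (between /l/ and /l/) occurs before a voiced consonant → [aː] by rule 1.
/l/ (between /a/ and /m/): no rule targets it → [l].
/m/ stays [m].
/i/ (between /m/ and /n/) occurs before a voiced consonant → [iː] by rule 1.
/n/ (between /i/ and /o/) is in the target of rule 3 but the environment (before a labial or velar stop) is not met → [n].
/o/ (word-final) fails the environment for rule 1, so it stays [o].

[laːlmiːno]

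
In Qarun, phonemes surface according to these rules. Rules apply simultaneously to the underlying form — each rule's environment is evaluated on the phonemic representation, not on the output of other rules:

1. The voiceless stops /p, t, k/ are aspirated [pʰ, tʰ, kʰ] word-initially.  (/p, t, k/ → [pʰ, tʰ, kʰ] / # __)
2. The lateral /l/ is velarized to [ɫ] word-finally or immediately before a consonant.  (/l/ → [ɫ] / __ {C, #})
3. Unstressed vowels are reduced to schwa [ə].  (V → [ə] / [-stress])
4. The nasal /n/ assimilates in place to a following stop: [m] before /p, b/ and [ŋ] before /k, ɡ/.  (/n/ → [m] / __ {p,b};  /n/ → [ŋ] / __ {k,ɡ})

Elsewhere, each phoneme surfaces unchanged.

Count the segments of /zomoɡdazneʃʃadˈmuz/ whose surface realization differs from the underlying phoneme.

Segments that undergo a rule: /o/ → [ə] (rule 3); /o/ → [ə] (rule 3); /a/ → [ə] (rule 3); /e/ → [ə] (rule 3); /a/ → [ə] (rule 3).
All other segments surface unchanged.

5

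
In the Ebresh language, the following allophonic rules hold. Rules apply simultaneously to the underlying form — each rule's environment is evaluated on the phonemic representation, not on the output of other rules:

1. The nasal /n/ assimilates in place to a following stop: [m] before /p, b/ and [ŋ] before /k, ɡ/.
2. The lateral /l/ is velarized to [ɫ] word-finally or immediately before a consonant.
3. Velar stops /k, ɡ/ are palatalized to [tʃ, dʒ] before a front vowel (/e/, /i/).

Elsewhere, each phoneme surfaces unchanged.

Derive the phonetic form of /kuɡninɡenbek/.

[kuɡniŋdʒembek]

/k/ (word-initial) fails the environment for rule 3, so it stays [k].
/ɡ/ (between /u/ and /n/) fails the environment for rule 3, so it stays [ɡ].
/n/ (between /ɡ/ and /i/) is in the target of rule 1 but the environment (before a labial or velar stop) is not met → [n].
/n/ (between /i/ and /ɡ/): before a labial or velar stop, so rule 1 applies → [ŋ].
/ɡ/ meets the environment for rule 3 (before a front vowel) → [dʒ].
/n/ (between /e/ and /b/) occurs before a labial or velar stop → [m] by rule 1.
/k/ — word-final; rule 3 does not apply here → [k].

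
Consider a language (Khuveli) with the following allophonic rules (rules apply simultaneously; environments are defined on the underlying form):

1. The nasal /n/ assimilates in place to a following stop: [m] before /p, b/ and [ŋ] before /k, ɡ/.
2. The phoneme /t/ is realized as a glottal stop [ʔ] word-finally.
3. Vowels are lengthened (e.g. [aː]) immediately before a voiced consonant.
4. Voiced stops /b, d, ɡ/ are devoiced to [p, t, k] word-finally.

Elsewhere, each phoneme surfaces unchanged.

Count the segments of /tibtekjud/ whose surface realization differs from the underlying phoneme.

Segments that undergo a rule: /i/ → [iː] (rule 3); /u/ → [uː] (rule 3); /d/ → [t] (rule 4).
All other segments surface unchanged.

3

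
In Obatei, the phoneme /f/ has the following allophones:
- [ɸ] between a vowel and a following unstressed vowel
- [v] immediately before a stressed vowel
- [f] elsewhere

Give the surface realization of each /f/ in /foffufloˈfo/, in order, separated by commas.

[f], [f], [f], [f], [v]

Occurrence 1 (position 1): no conditioning environment matches → elsewhere allophone [f].
Occurrence 2 (position 3): no conditioning environment matches → elsewhere allophone [f].
Occurrence 3 (position 4): no conditioning environment matches → elsewhere allophone [f].
Occurrence 4 (position 6): no conditioning environment matches → elsewhere allophone [f].
Occurrence 5 (position 9): immediately before a stressed vowel → [v].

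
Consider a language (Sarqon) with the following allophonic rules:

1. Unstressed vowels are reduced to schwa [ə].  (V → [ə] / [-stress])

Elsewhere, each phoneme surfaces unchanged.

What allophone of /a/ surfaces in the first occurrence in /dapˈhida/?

[ə]

Rule 1 applies to /a/ (between /d/ and /p/: in an unstressed syllable) → [ə].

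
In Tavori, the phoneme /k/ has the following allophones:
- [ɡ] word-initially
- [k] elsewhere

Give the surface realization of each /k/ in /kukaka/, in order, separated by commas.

[ɡ], [k], [k]

Occurrence 1 (position 1): word-initially → [ɡ].
Occurrence 2 (position 3): no conditioning environment matches → elsewhere allophone [k].
Occurrence 3 (position 5): no conditioning environment matches → elsewhere allophone [k].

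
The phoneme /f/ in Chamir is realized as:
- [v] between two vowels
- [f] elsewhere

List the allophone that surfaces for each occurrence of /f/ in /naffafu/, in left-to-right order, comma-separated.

[f], [f], [v]

Occurrence 1 (position 3): no conditioning environment matches → elsewhere allophone [f].
Occurrence 2 (position 4): no conditioning environment matches → elsewhere allophone [f].
Occurrence 3 (position 6): between two vowels → [v].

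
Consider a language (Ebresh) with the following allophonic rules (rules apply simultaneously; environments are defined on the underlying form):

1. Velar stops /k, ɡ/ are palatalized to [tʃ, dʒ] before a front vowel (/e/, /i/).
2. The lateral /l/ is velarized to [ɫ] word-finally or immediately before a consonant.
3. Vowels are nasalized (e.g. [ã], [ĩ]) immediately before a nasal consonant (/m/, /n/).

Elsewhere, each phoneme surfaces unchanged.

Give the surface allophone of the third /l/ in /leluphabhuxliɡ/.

[l]

/l/ (between /x/ and /i/) fails the environment for rule 2, so it stays [l].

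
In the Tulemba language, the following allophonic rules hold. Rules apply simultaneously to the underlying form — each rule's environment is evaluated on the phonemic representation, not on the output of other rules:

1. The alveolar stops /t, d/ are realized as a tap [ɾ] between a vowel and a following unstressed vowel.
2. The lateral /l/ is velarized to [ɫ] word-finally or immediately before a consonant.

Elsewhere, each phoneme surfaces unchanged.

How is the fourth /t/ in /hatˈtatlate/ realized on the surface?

/t/ (between /a/ and /e/) occurs between a vowel and a following unstressed vowel → [ɾ] by rule 1.

[ɾ]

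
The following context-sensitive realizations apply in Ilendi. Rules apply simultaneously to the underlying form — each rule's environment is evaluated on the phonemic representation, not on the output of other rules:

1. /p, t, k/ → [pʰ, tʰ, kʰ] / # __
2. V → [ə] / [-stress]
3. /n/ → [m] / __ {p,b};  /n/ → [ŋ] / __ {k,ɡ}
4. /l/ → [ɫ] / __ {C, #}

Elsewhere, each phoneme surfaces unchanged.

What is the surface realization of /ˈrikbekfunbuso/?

[ˈrikbəkfəmbəsə]

/r/ — not in any rule's target class → [r].
/i/ — between /r/ and /k/; rule 2 does not apply here → [i].
/k/ (between /i/ and /b/) is in the target of rule 1 but the environment (word-initially) is not met → [k].
/b/ (between /k/ and /e/): no rule targets it → [b].
/e/ meets the environment for rule 2 (in an unstressed syllable) → [ə].
/k/ (between /e/ and /f/): rule 1 targets it, but not word-initially → unchanged [k].
/f/ (between /k/ and /u/): no rule targets it → [f].
/u/ — between /f/ and /n/, in an unstressed syllable — surfaces as [ə] (rule 2).
/n/ (between /u/ and /b/): before a labial or velar stop, so rule 3 applies → [m].
/b/ stays [b].
/u/ — between /b/ and /s/, in an unstressed syllable — surfaces as [ə] (rule 2).
/s/ — not in any rule's target class → [s].
/o/ meets the environment for rule 2 (in an unstressed syllable) → [ə].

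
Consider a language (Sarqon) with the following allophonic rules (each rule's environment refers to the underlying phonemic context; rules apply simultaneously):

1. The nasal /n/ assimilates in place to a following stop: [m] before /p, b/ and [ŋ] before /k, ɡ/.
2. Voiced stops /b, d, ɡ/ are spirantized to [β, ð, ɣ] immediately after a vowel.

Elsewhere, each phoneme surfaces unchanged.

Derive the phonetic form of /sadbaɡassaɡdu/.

/s/ — not in any rule's target class → [s].
/a/ (between /s/ and /d/): no rule targets it → [a].
/d/ (between /a/ and /b/): immediately after a vowel, so rule 2 applies → [ð].
/b/ — between /d/ and /a/; rule 2 does not apply here → [b].
/a/ (between /b/ and /ɡ/) is unaffected → [a].
Rule 2 applies to /ɡ/ (between /a/ and /a/: immediately after a vowel) → [ɣ].
/a/ stays [a].
/s/ (between /a/ and /s/) is unaffected → [s].
/s/ — not in any rule's target class → [s].
/a/ stays [a].
Rule 2 applies to /ɡ/ (between /a/ and /d/: immediately after a vowel) → [ɣ].
/d/ (between /ɡ/ and /u/) is in the target of rule 2 but the environment (immediately after a vowel) is not met → [d].
/u/ stays [u].

[saðbaɣassaɣdu]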